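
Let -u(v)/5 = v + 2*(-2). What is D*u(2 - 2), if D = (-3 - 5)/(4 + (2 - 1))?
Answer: -32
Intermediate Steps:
u(v) = 20 - 5*v (u(v) = -5*(v + 2*(-2)) = -5*(v - 4) = -5*(-4 + v) = 20 - 5*v)
D = -8/5 (D = -8/(4 + 1) = -8/5 ≈ -1.6000)
D*u(2 - 2) = -8*(20 - 5*(2 - 2))/5 = -8*(20 - 5*0)/5 = -8*(20 + 0)/5 = -8/5*20 = -32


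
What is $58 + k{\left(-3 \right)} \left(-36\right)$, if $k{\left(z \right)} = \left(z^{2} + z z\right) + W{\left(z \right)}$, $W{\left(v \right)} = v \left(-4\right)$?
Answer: $-1022$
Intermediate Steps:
$W{\left(v \right)} = - 4 v$
$k{\left(z \right)} = - 4 z + 2 z^{2}$ ($k{\left(z \right)} = \left(z^{2} + z z\right) - 4 z = \left(z^{2} + z^{2}\right) - 4 z = 2 z^{2} - 4 z = - 4 z + 2 z^{2}$)
$58 + k{\left(-3 \right)} \left(-36\right) = 58 + 2 \left(-3\right) \left(-2 - 3\right) \left(-36\right) = 58 + 2 \left(-3\right) \left(-5\right) \left(-36\right) = 58 + 30 \left(-36\right) = 58 - 1080 = -1022$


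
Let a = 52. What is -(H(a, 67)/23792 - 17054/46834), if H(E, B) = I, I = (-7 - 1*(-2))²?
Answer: 202288959/557137264 ≈ 0.36309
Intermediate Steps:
I = 25 (I = (-7 + 2)² = (-5)² = 25)
H(E, B) = 25
-(H(a, 67)/23792 - 17054/46834) = -(25/23792 - 17054/46834) = -(25*(1/23792) - 17054*1/46834) = -(25/23792 - 8527/23417) = -1*(-202288959/557137264) = 202288959/557137264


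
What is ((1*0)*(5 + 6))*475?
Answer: 0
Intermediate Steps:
((1*0)*(5 + 6))*475 = (0*11)*475 = 0*475 = 0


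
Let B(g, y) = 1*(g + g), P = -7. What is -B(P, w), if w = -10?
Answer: 14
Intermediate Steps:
B(g, y) = 2*g (B(g, y) = 1*(2*g) = 2*g)
-B(P, w) = -2*(-7) = -1*(-14) = 14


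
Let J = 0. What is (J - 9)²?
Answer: 81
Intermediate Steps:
(J - 9)² = (0 - 9)² = (-9)² = 81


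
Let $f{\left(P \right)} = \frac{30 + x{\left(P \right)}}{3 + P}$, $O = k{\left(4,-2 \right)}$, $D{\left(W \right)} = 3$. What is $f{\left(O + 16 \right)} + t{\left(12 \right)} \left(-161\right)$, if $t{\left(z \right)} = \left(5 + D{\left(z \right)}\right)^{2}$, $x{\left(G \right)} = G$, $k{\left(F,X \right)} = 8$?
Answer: $-10302$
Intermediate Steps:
$O = 8$
$t{\left(z \right)} = 64$ ($t{\left(z \right)} = \left(5 + 3\right)^{2} = 8^{2} = 64$)
$f{\left(P \right)} = \frac{30 + P}{3 + P}$
$f{\left(O + 16 \right)} + t{\left(12 \right)} \left(-161\right) = \frac{30 + \left(8 + 16\right)}{3 + \left(8 + 16\right)} + 64 \left(-161\right) = \frac{30 + 24}{3 + 24} - 10304 = \frac{1}{27} \cdot 54 - 10304 = 2 - 10304 = -10302$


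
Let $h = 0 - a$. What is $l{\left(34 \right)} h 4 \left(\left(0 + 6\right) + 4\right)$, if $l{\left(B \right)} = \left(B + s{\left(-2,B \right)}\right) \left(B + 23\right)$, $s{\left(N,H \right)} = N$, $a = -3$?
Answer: $218880$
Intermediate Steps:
$h = 3$ ($h = 0 - -3 = 0 + 3 = 3$)
$l{\left(B \right)} = \left(-2 + B\right) \left(23 + B\right)$ ($l{\left(B \right)} = \left(B - 2\right) \left(B + 23\right) = \left(-2 + B\right) \left(23 + B\right)$)
$l{\left(34 \right)} h 4 \left(\left(0 + 6\right) + 4\right) = \left(-46 + 34^{2} + 21 \cdot 34\right) 3 \cdot 4 \left(\left(0 + 6\right) + 4\right) = \left(-46 + 1156 + 714\right) 12 \left(6 + 4\right) = 1824 \cdot 12 \cdot 10 = 1824 \cdot 120 = 218880$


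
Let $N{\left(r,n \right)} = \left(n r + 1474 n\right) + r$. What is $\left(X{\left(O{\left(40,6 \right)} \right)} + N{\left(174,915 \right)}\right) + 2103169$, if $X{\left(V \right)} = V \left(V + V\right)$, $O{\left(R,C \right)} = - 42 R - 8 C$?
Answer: $9583231$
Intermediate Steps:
$N{\left(r,n \right)} = r + 1474 n + n r$ ($N{\left(r,n \right)} = \left(1474 n + n r\right) + r = r + 1474 n + n r$)
$X{\left(V \right)} = 2 V^{2}$ ($X{\left(V \right)} = V 2 V = 2 V^{2}$)
$\left(X{\left(O{\left(40,6 \right)} \right)} + N{\left(174,915 \right)}\right) + 2103169 = \left(2 \left(\left(-42\right) 40 - 48\right)^{2} + \left(174 + 1474 \cdot 915 + 915 \cdot 174\right)\right) + 2103169 = \left(2 \left(-1680 - 48\right)^{2} + \left(174 + 1348710 + 159210\right)\right) + 2103169 = \left(2 \left(-1728\right)^{2} + 1508094\right) + 2103169 = \left(2 \cdot 2985984 + 1508094\right) + 2103169 = \left(5971968 + 1508094\right) + 2103169 = 7480062 + 2103169 = 9583231$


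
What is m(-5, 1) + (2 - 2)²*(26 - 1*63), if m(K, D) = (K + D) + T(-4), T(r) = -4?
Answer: -8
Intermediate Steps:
m(K, D) = -4 + D + K (m(K, D) = (K + D) - 4 = (D + K) - 4 = -4 + D + K)
m(-5, 1) + (2 - 2)²*(26 - 1*63) = (-4 + 1 - 5) + (2 - 2)²*(26 - 1*63) = -8 + 0²*(26 - 63) = -8 + 0*(-37) = -8 + 0 = -8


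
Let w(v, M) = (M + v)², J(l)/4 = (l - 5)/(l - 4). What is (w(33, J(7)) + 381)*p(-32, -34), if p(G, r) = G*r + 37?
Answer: 1859750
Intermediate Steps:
J(l) = 4*(-5 + l)/(-4 + l) (J(l) = 4*((l - 5)/(l - 4)) = 4*((-5 + l)/(-4 + l)) = 4*(-5 + l)/(-4 + l))
p(G, r) = 37 + G*r
(w(33, J(7)) + 381)*p(-32, -34) = ((4*(-5 + 7)/(-4 + 7) + 33)² + 381)*(37 - 32*(-34)) = ((4*2/3 + 33)² + 381)*(37 + 1088) = ((4*(⅓)*2 + 33)² + 381)*1125 = ((8/3 + 33)² + 381)*1125 = ((107/3)² + 381)*1125 = (11449/9 + 381)*1125 = (14878/9)*1125 = 1859750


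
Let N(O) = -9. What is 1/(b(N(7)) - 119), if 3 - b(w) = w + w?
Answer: -1/98 ≈ -0.010204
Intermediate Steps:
b(w) = 3 - 2*w (b(w) = 3 - (w + w) = 3 - 2*w)
1/(b(N(7)) - 119) = 1/((3 - 2*(-9)) - 119) = 1/((3 + 18) - 119) = 1/(21 - 119) = 1/(-98) = -1/98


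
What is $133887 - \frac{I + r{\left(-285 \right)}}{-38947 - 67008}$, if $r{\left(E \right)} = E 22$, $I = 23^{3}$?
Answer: $\frac{14186002982}{105955} \approx 1.3389 \cdot 10^{5}$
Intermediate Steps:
$I = 12167$
$r{\left(E \right)} = 22 E$
$133887 - \frac{I + r{\left(-285 \right)}}{-38947 - 67008} = 133887 - \frac{12167 + 22 \left(-285\right)}{-38947 - 67008} = 133887 - \frac{12167 - 6270}{-105955} = 133887 - 5897 \left(- \frac{1}{105955}\right) = 133887 - - \frac{5897}{105955} = 133887 + \frac{5897}{105955} = \frac{14186002982}{105955}$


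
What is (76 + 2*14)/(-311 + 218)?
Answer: -104/93 ≈ -1.1183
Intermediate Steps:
(76 + 2*14)/(-311 + 218) = (76 + 28)/(-93) = 104*(-1/93) = -104/93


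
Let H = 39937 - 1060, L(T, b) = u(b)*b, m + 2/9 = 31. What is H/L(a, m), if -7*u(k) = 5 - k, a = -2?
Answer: 22043259/64264 ≈ 343.01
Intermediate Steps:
m = 277/9 (m = -2/9 + 31 = 277/9 ≈ 30.778)
u(k) = -5/7 + k/7 (u(k) = -(5 - k)/7 = -5/7 + k/7)
L(T, b) = b*(-5/7 + b/7) (L(T, b) = (-5/7 + b/7)*b = b*(-5/7 + b/7))
H = 38877
H/L(a, m) = 38877/(((1/7)*(277/9)*(-5 + 277/9))) = 38877/(((1/7)*(277/9)*(232/9))) = 38877/(64264/567) = 38877*(567/64264) = 22043259/64264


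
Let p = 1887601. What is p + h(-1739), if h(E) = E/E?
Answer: 1887602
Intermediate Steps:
h(E) = 1
p + h(-1739) = 1887601 + 1 = 1887602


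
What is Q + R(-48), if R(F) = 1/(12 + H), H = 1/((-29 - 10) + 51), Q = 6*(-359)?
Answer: -312318/145 ≈ -2153.9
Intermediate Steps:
Q = -2154
H = 1/12 (H = 1/(-39 + 51) = 1/12 ≈ 0.083333)
R(F) = 12/145 (R(F) = 1/(12 + 1/12) = 1/(145/12) = 12/145)
Q + R(-48) = -2154 + 12/145 = -312318/145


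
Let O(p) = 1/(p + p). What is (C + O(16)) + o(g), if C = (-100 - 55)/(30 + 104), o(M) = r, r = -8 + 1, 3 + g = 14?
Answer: -17421/2144 ≈ -8.1255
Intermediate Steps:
g = 11 (g = -3 + 14 = 11)
r = -7
o(M) = -7
O(p) = 1/(2*p)
C = -155/134 ≈ -1.1567
(C + O(16)) + o(g) = (-155/134 + (½)/16) - 7 = (-155/134 + (½)*(1/16)) - 7 = (-155/134 + 1/32) - 7 = -2413/2144 - 7 = -17421/2144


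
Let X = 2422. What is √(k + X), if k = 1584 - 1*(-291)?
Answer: √4297 ≈ 65.552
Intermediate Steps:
k = 1875 (k = 1584 + 291 = 1875)
√(k + X) = √(1875 + 2422) = √4297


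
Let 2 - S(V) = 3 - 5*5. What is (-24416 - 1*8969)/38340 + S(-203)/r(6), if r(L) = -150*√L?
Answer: -6677/7668 - 2*√6/75 ≈ -0.93608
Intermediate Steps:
S(V) = 24 (S(V) = 2 - (3 - 5*5) = 2 - (3 - 25) = 2 - 1*(-22) = 2 + 22 = 24)
(-24416 - 1*8969)/38340 + S(-203)/r(6) = (-24416 - 1*8969)/38340 + 24/((-150*√6)) = (-24416 - 8969)*(1/38340) + 24*(-√6/900) = -33385*1/38340 - 2*√6/75 = -6677/7668 - 2*√6/75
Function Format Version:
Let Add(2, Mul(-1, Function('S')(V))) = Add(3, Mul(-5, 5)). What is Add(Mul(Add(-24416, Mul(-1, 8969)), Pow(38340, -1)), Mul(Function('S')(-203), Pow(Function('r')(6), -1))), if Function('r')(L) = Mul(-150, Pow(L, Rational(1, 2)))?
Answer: Add(Rational(-6677, 7668), Mul(Rational(-2, 75), Pow(6, Rational(1, 2)))) ≈ -0.93608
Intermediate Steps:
Function('S')(V) = 24 (Function('S')(V) = Add(2, Mul(-1, Add(3, Mul(-5, 5)))) = Add(2, Mul(-1, Add(3, -25))) = Add(2, Mul(-1, -22)) = Add(2, 22) = 24)
Add(Mul(Add(-24416, Mul(-1, 8969)), Pow(38340, -1)), Mul(Function('S')(-203), Pow(Function('r')(6), -1))) = Add(Mul(Add(-24416, Mul(-1, 8969)), Pow(38340, -1)), Mul(24, Pow(Mul(-150, Pow(6, Rational(1, 2))), -1))) = Add(Mul(Add(-24416, -8969), Rational(1, 38340)), Mul(24, Mul(Rational(-1, 900), Pow(6, Rational(1, 2))))) = Add(Mul(-33385, Rational(1, 38340)), Mul(Rational(-2, 75), Pow(6, Rational(1, 2)))) = Add(Rational(-6677, 7668), Mul(Rational(-2, 75), Pow(6, Rational(1, 2))))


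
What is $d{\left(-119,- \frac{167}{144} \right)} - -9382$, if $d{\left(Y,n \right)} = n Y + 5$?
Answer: $\frac{1371601}{144} \approx 9525.0$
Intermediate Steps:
$d{\left(Y,n \right)} = 5 + Y n$ ($d{\left(Y,n \right)} = Y n + 5 = 5 + Y n$)
$d{\left(-119,- \frac{167}{144} \right)} - -9382 = \left(5 - 119 \left(- \frac{167}{144}\right)\right) - -9382 = \left(5 - 119 \left(\left(-167\right) \frac{1}{144}\right)\right) + 9382 = \left(5 - - \frac{19873}{144}\right) + 9382 = \left(5 + \frac{19873}{144}\right) + 9382 = \frac{20593}{144} + 9382 = \frac{1371601}{144}$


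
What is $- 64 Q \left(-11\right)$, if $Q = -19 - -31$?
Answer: $8448$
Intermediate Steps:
$Q = 12$ ($Q = -19 + 31 = 12$)
$- 64 Q \left(-11\right) = \left(-64\right) 12 \left(-11\right) = \left(-768\right) \left(-11\right) = 8448$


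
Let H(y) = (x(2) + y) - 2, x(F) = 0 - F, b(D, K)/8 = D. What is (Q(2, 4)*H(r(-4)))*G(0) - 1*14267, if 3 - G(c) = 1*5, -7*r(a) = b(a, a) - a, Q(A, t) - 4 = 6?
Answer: -14267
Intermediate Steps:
Q(A, t) = 10 (Q(A, t) = 4 + 6 = 10)
b(D, K) = 8*D
x(F) = -F
r(a) = -a (r(a) = -(8*a - a)/7 = -a)
G(c) = -2 (G(c) = 3 - 5 = -2)
H(y) = -4 + y (H(y) = (-1*2 + y) - 2 = (-2 + y) - 2 = -4 + y)
(Q(2, 4)*H(r(-4)))*G(0) - 1*14267 = (10*(-4 - 1*(-4)))*(-2) - 1*14267 = (10*(-4 + 4))*(-2) - 14267 = (10*0)*(-2) - 14267 = 0*(-2) - 14267 = 0 - 14267 = -14267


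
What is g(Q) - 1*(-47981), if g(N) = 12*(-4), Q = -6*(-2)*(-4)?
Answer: 47933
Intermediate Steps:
Q = -48 (Q = 12*(-4) = -48)
g(N) = -48
g(Q) - 1*(-47981) = -48 - 1*(-47981) = -48 + 47981 = 47933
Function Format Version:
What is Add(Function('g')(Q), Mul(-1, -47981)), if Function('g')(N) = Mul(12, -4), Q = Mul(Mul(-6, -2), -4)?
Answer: 47933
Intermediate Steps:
Q = -48 (Q = Mul(12, -4) = -48)
Function('g')(N) = -48
Add(Function('g')(Q), Mul(-1, -47981)) = Add(-48, Mul(-1, -47981)) = Add(-48, 47981) = 47933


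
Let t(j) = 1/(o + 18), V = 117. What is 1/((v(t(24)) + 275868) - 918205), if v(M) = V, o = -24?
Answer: -1/642220 ≈ -1.5571e-6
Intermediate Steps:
t(j) = -1/6 (t(j) = 1/(-24 + 18) = 1/(-6) = -1/6)
v(M) = 117
1/((v(t(24)) + 275868) - 918205) = 1/((117 + 275868) - 918205) = 1/(275985 - 918205) = 1/(-642220) = -1/642220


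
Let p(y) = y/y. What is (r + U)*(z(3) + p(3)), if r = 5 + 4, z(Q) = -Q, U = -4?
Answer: -10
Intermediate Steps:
p(y) = 1
r = 9
(r + U)*(z(3) + p(3)) = (9 - 4)*(-1*3 + 1) = 5*(-3 + 1) = 5*(-2) = -10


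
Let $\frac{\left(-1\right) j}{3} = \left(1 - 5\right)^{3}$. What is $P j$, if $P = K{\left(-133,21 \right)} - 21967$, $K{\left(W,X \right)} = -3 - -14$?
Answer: $-4215552$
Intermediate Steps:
$K{\left(W,X \right)} = 11$ ($K{\left(W,X \right)} = -3 + 14 = 11$)
$j = 192$ ($j = - 3 \left(1 - 5\right)^{3} = - 3 \left(-4\right)^{3} = \left(-3\right) \left(-64\right) = 192$)
$P = -21956$ ($P = 11 - 21967 = -21956$)
$P j = \left(-21956\right) 192 = -4215552$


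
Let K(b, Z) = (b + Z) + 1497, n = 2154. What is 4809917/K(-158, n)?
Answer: 687131/499 ≈ 1377.0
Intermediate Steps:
K(b, Z) = 1497 + Z + b (K(b, Z) = (Z + b) + 1497 = 1497 + Z + b)
4809917/K(-158, n) = 4809917/(1497 + 2154 - 158) = 4809917/3493 = 4809917*(1/3493) = 687131/499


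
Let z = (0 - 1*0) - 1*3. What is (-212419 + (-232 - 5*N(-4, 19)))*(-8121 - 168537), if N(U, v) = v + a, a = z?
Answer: 37580632998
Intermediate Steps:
z = -3 (z = (0 + 0) - 3 = 0 - 3 = -3)
a = -3
N(U, v) = -3 + v (N(U, v) = v - 3 = -3 + v)
(-212419 + (-232 - 5*N(-4, 19)))*(-8121 - 168537) = (-212419 + (-232 - 5*(-3 + 19)))*(-8121 - 168537) = (-212419 + (-232 - 5*16))*(-176658) = (-212419 + (-232 - 80))*(-176658) = (-212419 - 312)*(-176658) = -212731*(-176658) = 37580632998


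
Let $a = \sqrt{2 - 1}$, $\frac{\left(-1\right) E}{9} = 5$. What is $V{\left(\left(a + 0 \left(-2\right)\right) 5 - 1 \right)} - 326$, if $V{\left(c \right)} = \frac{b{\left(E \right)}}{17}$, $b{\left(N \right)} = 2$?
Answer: $- \frac{5540}{17} \approx -325.88$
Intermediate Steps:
$E = -45$ ($E = \left(-9\right) 5 = -45$)
$a = 1$ ($a = \sqrt{1} = 1$)
$V{\left(c \right)} = \frac{2}{17}$
$V{\left(\left(a + 0 \left(-2\right)\right) 5 - 1 \right)} - 326 = \frac{2}{17} - 326 = - \frac{5540}{17}$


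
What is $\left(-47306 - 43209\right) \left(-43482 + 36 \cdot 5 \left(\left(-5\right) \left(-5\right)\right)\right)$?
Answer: $3528455730$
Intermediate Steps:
$\left(-47306 - 43209\right) \left(-43482 + 36 \cdot 5 \left(\left(-5\right) \left(-5\right)\right)\right) = \left(-47306 - 43209\right) \left(-43482 + 180 \cdot 25\right) = - 90515 \left(-43482 + 4500\right) = \left(-90515\right) \left(-38982\right) = 3528455730$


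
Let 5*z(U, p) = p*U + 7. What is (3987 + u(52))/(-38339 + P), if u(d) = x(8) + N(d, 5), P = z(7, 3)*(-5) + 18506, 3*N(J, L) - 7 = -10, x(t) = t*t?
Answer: -4050/19861 ≈ -0.20392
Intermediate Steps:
x(t) = t**2
z(U, p) = 7/5 + U*p/5 (z(U, p) = (p*U + 7)/5 = (U*p + 7)/5 = (7 + U*p)/5 = 7/5 + U*p/5)
N(J, L) = -1 (N(J, L) = 7/3 + (1/3)*(-10) = 7/3 - 10/3 = -1)
P = 18478 (P = (7/5 + (1/5)*7*3)*(-5) + 18506 = (7/5 + 21/5)*(-5) + 18506 = (28/5)*(-5) + 18506 = -28 + 18506 = 18478)
u(d) = 63 (u(d) = 8**2 - 1 = 64 - 1 = 63)
(3987 + u(52))/(-38339 + P) = (3987 + 63)/(-38339 + 18478) = 4050/(-19861) = 4050*(-1/19861) = -4050/19861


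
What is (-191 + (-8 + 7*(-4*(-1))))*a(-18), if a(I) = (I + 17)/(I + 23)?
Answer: 171/5 ≈ 34.200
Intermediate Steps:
a(I) = (17 + I)/(23 + I)
(-191 + (-8 + 7*(-4*(-1))))*a(-18) = (-191 + (-8 + 7*(-4*(-1))))*((17 - 18)/(23 - 18)) = (-191 + (-8 + 7*4))*(-1/5) = (-191 + (-8 + 28))*((⅕)*(-1)) = (-191 + 20)*(-⅕) = -171*(-⅕) = 171/5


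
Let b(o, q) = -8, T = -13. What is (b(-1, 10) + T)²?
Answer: 441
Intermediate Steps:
(b(-1, 10) + T)² = (-8 - 13)² = (-21)² = 441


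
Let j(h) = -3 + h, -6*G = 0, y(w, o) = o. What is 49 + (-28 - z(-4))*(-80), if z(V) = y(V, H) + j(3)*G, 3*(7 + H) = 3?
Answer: 1809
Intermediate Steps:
H = -6 (H = -7 + (⅓)*3 = -7 + 1 = -6)
G = 0 (G = -⅙*0 = 0)
z(V) = -6 (z(V) = -6 + (-3 + 3)*0 = -6 + 0*0 = -6 + 0 = -6)
49 + (-28 - z(-4))*(-80) = 49 + (-28 - 1*(-6))*(-80) = 49 + (-28 + 6)*(-80) = 49 - 22*(-80) = 49 + 1760 = 1809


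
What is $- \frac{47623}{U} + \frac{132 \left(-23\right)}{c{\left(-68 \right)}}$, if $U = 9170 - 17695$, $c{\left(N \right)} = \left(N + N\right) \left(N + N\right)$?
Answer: $\frac{213738277}{39419600} \approx 5.4221$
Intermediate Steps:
$c{\left(N \right)} = 4 N^{2}$ ($c{\left(N \right)} = 2 N 2 N = 4 N^{2}$)
$U = -8525$ ($U = 9170 - 17695 = -8525$)
$- \frac{47623}{U} + \frac{132 \left(-23\right)}{c{\left(-68 \right)}} = - \frac{47623}{-8525} + \frac{132 \left(-23\right)}{4 \left(-68\right)^{2}} = \left(-47623\right) \left(- \frac{1}{8525}\right) - \frac{3036}{4 \cdot 4624} = \frac{47623}{8525} - \frac{3036}{18496} = \frac{47623}{8525} - \frac{759}{4624} = \frac{213738277}{39419600}$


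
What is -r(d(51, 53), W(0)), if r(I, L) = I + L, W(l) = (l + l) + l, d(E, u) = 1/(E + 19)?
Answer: -1/70 ≈ -0.014286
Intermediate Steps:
d(E, u) = 1/(19 + E)
W(l) = 3*l (W(l) = 2*l + l = 3*l)
-r(d(51, 53), W(0)) = -(1/(19 + 51) + 3*0) = -(1/70 + 0) = -1*1/70 = -1/70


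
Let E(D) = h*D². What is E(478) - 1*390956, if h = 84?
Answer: 18801700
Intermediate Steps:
E(D) = 84*D²
E(478) - 1*390956 = 84*478² - 1*390956 = 84*228484 - 390956 = 19192656 - 390956 = 18801700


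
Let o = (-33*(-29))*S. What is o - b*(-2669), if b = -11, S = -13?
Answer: -41800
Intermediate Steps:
o = -12441 (o = -33*(-29)*(-13) = 957*(-13) = -12441)
o - b*(-2669) = -12441 - (-11)*(-2669) = -12441 - 1*29359 = -12441 - 29359 = -41800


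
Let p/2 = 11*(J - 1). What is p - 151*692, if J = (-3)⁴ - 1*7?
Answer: -102886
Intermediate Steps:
J = 74 (J = 81 - 7 = 74)
p = 1606 (p = 2*(11*(74 - 1)) = 2*(11*73) = 2*803 = 1606)
p - 151*692 = 1606 - 151*692 = 1606 - 104492 = -102886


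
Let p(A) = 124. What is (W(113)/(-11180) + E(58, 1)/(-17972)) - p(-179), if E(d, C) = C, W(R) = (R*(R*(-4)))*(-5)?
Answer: -1475232179/10046348 ≈ -146.84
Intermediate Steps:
W(R) = 20*R² (W(R) = (R*(-4*R))*(-5) = -4*R²*(-5) = 20*R²)
(W(113)/(-11180) + E(58, 1)/(-17972)) - p(-179) = ((20*113²)/(-11180) + 1/(-17972)) - 1*124 = ((20*12769)*(-1/11180) + 1*(-1/17972)) - 124 = (255380*(-1/11180) - 1/17972) - 124 = (-12769/559 - 1/17972) - 124 = -229485027/10046348 - 124 = -1475232179/10046348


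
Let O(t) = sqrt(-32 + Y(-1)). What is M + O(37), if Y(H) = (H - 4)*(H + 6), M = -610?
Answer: -610 + I*sqrt(57) ≈ -610.0 + 7.5498*I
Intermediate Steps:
Y(H) = (-4 + H)*(6 + H)
O(t) = I*sqrt(57) (O(t) = sqrt(-32 + (-24 + (-1)**2 + 2*(-1))) = sqrt(-32 + (-24 + 1 - 2)) = sqrt(-32 - 25) = sqrt(-57) = I*sqrt(57))
M + O(37) = -610 + I*sqrt(57)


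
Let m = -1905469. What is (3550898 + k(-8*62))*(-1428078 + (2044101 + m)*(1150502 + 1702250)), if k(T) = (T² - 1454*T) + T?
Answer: 1786627053954047972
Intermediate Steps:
k(T) = T² - 1453*T
(3550898 + k(-8*62))*(-1428078 + (2044101 + m)*(1150502 + 1702250)) = (3550898 + (-8*62)*(-1453 - 8*62))*(-1428078 + (2044101 - 1905469)*(1150502 + 1702250)) = (3550898 - 496*(-1453 - 496))*(-1428078 + 138632*2852752) = (3550898 - 496*(-1949))*(-1428078 + 395482715264) = (3550898 + 966704)*395481287186 = 4517602*395481287186 = 1786627053954047972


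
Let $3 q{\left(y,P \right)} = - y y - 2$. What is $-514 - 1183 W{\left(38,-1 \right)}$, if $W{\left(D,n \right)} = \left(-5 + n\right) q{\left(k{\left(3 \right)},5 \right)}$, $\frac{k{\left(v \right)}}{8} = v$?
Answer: $-1368062$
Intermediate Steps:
$k{\left(v \right)} = 8 v$
$q{\left(y,P \right)} = - \frac{2}{3} - \frac{y^{2}}{3}$ ($q{\left(y,P \right)} = \frac{- y y - 2}{3} = \frac{- y^{2} - 2}{3} = \frac{-2 - y^{2}}{3} = - \frac{2}{3} - \frac{y^{2}}{3}$)
$W{\left(D,n \right)} = \frac{2890}{3} - \frac{578 n}{3}$ ($W{\left(D,n \right)} = \left(-5 + n\right) \left(- \frac{2}{3} - \frac{\left(8 \cdot 3\right)^{2}}{3}\right) = \left(-5 + n\right) \left(- \frac{2}{3} - \frac{24^{2}}{3}\right) = \left(-5 + n\right) \left(- \frac{2}{3} - 192\right) = \left(-5 + n\right) \left(- \frac{578}{3}\right) = \frac{2890}{3} - \frac{578 n}{3}$)
$-514 - 1183 W{\left(38,-1 \right)} = -514 - 1183 \left(\frac{2890}{3} - - \frac{578}{3}\right) = -514 - 1183 \left(\frac{2890}{3} + \frac{578}{3}\right) = -514 - 1367548 = -1368062$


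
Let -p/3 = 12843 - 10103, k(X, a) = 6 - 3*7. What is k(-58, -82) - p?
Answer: 8205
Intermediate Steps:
k(X, a) = -15 (k(X, a) = 6 - 21 = -15)
p = -8220 (p = -3*(12843 - 10103) = -3*2740 = -8220)
k(-58, -82) - p = -15 - 1*(-8220) = -15 + 8220 = 8205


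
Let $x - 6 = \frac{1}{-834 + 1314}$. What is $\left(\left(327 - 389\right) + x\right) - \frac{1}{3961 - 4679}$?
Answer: $- \frac{9649321}{172320} \approx -55.997$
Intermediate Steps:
$x = \frac{2881}{480}$ ($x = 6 + \frac{1}{-834 + 1314} = 6 + \frac{1}{480} = \frac{2881}{480} \approx 6.0021$)
$\left(\left(327 - 389\right) + x\right) - \frac{1}{3961 - 4679} = \left(\left(327 - 389\right) + \frac{2881}{480}\right) - \frac{1}{3961 - 4679} = \left(\left(327 - 389\right) + \frac{2881}{480}\right) - \frac{1}{-718} = \left(-62 + \frac{2881}{480}\right) - - \frac{1}{718} = - \frac{26879}{480} + \frac{1}{718} = - \frac{9649321}{172320}$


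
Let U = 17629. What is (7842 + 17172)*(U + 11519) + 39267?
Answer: 729147339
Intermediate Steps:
(7842 + 17172)*(U + 11519) + 39267 = (7842 + 17172)*(17629 + 11519) + 39267 = 25014*29148 + 39267 = 729108072 + 39267 = 729147339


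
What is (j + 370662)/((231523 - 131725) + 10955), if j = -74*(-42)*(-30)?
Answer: 277422/110753 ≈ 2.5049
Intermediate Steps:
j = -93240 (j = 3108*(-30) = -93240)
(j + 370662)/((231523 - 131725) + 10955) = (-93240 + 370662)/((231523 - 131725) + 10955) = 277422/(99798 + 10955) = 277422/110753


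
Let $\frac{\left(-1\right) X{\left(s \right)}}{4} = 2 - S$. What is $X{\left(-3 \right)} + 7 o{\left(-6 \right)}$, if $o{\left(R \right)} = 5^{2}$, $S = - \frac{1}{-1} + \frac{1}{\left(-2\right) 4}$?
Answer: $\frac{341}{2} \approx 170.5$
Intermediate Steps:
$S = \frac{7}{8}$ ($S = \left(-1\right) \left(-1\right) - \frac{1}{8} = 1 - \frac{1}{8} = \frac{7}{8} \approx 0.875$)
$o{\left(R \right)} = 25$
$X{\left(s \right)} = - \frac{9}{2}$ ($X{\left(s \right)} = - 4 \left(2 - \frac{7}{8}\right) = \left(-4\right) \frac{9}{8} = - \frac{9}{2}$)
$X{\left(-3 \right)} + 7 o{\left(-6 \right)} = - \frac{9}{2} + 7 \cdot 25 = - \frac{9}{2} + 175 = \frac{341}{2}$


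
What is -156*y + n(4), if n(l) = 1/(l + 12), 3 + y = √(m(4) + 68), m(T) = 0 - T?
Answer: -12479/16 ≈ -779.94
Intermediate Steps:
m(T) = -T
y = 5 (y = -3 + √(-1*4 + 68) = -3 + √(-4 + 68) = -3 + √64 = -3 + 8 = 5)
n(l) = 1/(12 + l)
-156*y + n(4) = -156*5 + 1/(12 + 4) = -780 + 1/16 = -12479/16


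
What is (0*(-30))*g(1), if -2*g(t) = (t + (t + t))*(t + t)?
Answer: 0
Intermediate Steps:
g(t) = -3*t**2 (g(t) = -(t + (t + t))*(t + t)/2 = -(t + 2*t)*2*t/2 = -3*t*2*t/2 = -3*t**2)
(0*(-30))*g(1) = (0*(-30))*(-3*1**2) = 0*(-3*1) = 0*(-3) = 0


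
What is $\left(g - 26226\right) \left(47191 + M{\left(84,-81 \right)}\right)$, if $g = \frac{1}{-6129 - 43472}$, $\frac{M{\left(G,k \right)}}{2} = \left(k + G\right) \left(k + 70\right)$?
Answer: $- \frac{61301888347375}{49601} \approx -1.2359 \cdot 10^{9}$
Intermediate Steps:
$M{\left(G,k \right)} = 2 \left(70 + k\right) \left(G + k\right)$ ($M{\left(G,k \right)} = 2 \left(k + G\right) \left(k + 70\right) = 2 \left(G + k\right) \left(70 + k\right) = 2 \left(70 + k\right) \left(G + k\right)$)
$g = - \frac{1}{49601}$ ($g = \frac{1}{-49601} = - \frac{1}{49601} \approx -2.0161 \cdot 10^{-5}$)
$\left(g - 26226\right) \left(47191 + M{\left(84,-81 \right)}\right) = \left(- \frac{1}{49601} - 26226\right) \left(47191 + \left(2 \left(-81\right)^{2} + 140 \cdot 84 + 140 \left(-81\right) + 2 \cdot 84 \left(-81\right)\right)\right) = - \frac{1300835827 \left(47191 + \left(2 \cdot 6561 + 11760 - 11340 - 13608\right)\right)}{49601} = - \frac{1300835827 \left(47191 + \left(13122 + 11760 - 11340 - 13608\right)\right)}{49601} = - \frac{1300835827 \left(47191 - 66\right)}{49601} = \left(- \frac{1300835827}{49601}\right) 47125 = - \frac{61301888347375}{49601}$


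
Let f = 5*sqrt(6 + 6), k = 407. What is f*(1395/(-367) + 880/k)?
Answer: -222550*sqrt(3)/13579 ≈ -28.387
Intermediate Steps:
f = 10*sqrt(3) (f = 5*sqrt(12) = 5*(2*sqrt(3)) = 10*sqrt(3) ≈ 17.320)
f*(1395/(-367) + 880/k) = (10*sqrt(3))*(1395/(-367) + 880/407) = (10*sqrt(3))*(1395*(-1/367) + 880*(1/407)) = (10*sqrt(3))*(-1395/367 + 80/37) = (10*sqrt(3))*(-22255/13579) = -222550*sqrt(3)/13579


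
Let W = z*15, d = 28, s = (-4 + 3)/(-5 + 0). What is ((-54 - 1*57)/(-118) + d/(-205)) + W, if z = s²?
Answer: 6793/4838 ≈ 1.4041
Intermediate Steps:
s = ⅕ (s = -1/(-5) = -1*(-⅕) = ⅕ ≈ 0.20000)
z = 1/25 (z = (⅕)² = 1/25 ≈ 0.040000)
W = ⅗ (W = (1/25)*15 = ⅗ ≈ 0.60000)
((-54 - 1*57)/(-118) + d/(-205)) + W = ((-54 - 1*57)/(-118) + 28/(-205)) + ⅗ = ((-54 - 57)*(-1/118) + 28*(-1/205)) + ⅗ = (-111*(-1/118) - 28/205) + ⅗ = (111/118 - 28/205) + ⅗ = 19451/24190 + ⅗ = 6793/4838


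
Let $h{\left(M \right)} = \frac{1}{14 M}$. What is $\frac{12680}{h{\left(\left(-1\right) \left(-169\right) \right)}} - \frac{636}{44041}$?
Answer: $\frac{1321268755444}{44041} \approx 3.0001 \cdot 10^{7}$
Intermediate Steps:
$h{\left(M \right)} = \frac{1}{14 M}$
$\frac{12680}{h{\left(\left(-1\right) \left(-169\right) \right)}} - \frac{636}{44041} = \frac{12680}{\frac{1}{14} \frac{1}{\left(-1\right) \left(-169\right)}} - \frac{636}{44041} = \frac{12680}{\frac{1}{14} \cdot \frac{1}{169}} - \frac{636}{44041} = 12680 \frac{1}{\frac{1}{2366}} - \frac{636}{44041} = 12680 \cdot 2366 - \frac{636}{44041} = 30000880 - \frac{636}{44041} = \frac{1321268755444}{44041}$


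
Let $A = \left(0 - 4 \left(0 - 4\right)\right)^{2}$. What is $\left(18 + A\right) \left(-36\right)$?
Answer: $-9864$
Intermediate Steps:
$A = 256$ ($A = \left(0 - -16\right)^{2} = \left(0 + 16\right)^{2} = 16^{2} = 256$)
$\left(18 + A\right) \left(-36\right) = \left(18 + 256\right) \left(-36\right) = 274 \left(-36\right) = -9864$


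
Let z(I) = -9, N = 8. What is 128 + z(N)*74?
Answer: -538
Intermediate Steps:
128 + z(N)*74 = 128 - 9*74 = 128 - 666 = -538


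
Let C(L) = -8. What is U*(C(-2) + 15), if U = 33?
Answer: 231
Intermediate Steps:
U*(C(-2) + 15) = 33*(-8 + 15) = 33*7 = 231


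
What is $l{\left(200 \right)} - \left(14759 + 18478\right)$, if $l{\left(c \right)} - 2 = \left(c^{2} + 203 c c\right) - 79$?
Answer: $8126686$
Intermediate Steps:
$l{\left(c \right)} = -77 + 204 c^{2}$ ($l{\left(c \right)} = 2 - \left(79 - c^{2} - 203 c c\right) = 2 + \left(\left(c^{2} + 203 c^{2}\right) - 79\right) = 2 + \left(204 c^{2} - 79\right) = 2 + \left(-79 + 204 c^{2}\right) = -77 + 204 c^{2}$)
$l{\left(200 \right)} - \left(14759 + 18478\right) = \left(-77 + 204 \cdot 200^{2}\right) - \left(14759 + 18478\right) = \left(-77 + 204 \cdot 40000\right) - 33237 = \left(-77 + 8160000\right) - 33237 = 8159923 - 33237 = 8126686$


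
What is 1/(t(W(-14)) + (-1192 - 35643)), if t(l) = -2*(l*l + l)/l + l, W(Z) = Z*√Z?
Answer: -36837/1356967313 - 14*I*√14/1356967313 ≈ -2.7147e-5 - 3.8603e-8*I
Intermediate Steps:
W(Z) = Z^(3/2)
t(l) = l - 2*(l + l²)/l (t(l) = -2*(l² + l)/l + l = -2*(l + l²)/l + l = l - 2*(l + l²)/l)
1/(t(W(-14)) + (-1192 - 35643)) = 1/((-2 - (-14)^(3/2)) + (-1192 - 35643)) = 1/((-2 - (-14)*I*√14) - 36835) = 1/((-2 + 14*I*√14) - 36835) = 1/(-36837 + 14*I*√14)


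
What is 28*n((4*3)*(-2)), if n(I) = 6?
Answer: 168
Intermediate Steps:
28*n((4*3)*(-2)) = 28*6 = 168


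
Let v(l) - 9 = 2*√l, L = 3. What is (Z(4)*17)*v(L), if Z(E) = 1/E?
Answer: 153/4 + 17*√3/2 ≈ 52.972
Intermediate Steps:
v(l) = 9 + 2*√l
(Z(4)*17)*v(L) = (17/4)*(9 + 2*√3) = ((¼)*17)*(9 + 2*√3) = 17*(9 + 2*√3)/4 = 153/4 + 17*√3/2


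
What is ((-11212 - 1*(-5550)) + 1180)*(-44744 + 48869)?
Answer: -18488250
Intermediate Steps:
((-11212 - 1*(-5550)) + 1180)*(-44744 + 48869) = ((-11212 + 5550) + 1180)*4125 = (-5662 + 1180)*4125 = -4482*4125 = -18488250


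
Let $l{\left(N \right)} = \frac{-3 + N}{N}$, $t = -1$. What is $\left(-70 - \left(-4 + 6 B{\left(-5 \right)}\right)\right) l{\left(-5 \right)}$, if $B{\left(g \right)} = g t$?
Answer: $- \frac{768}{5} \approx -153.6$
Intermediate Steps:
$B{\left(g \right)} = - g$ ($B{\left(g \right)} = g \left(-1\right) = - g$)
$l{\left(N \right)} = \frac{-3 + N}{N}$
$\left(-70 - \left(-4 + 6 B{\left(-5 \right)}\right)\right) l{\left(-5 \right)} = \left(-70 + \left(- 6 \left(\left(-1\right) \left(-5\right)\right) + 4\right)\right) \frac{-3 - 5}{-5} = \left(-70 + \left(\left(-6\right) 5 + 4\right)\right) \left(\left(- \frac{1}{5}\right) \left(-8\right)\right) = \left(-70 + \left(-30 + 4\right)\right) \frac{8}{5} = \left(-70 - 26\right) \frac{8}{5} = \left(-96\right) \frac{8}{5} = - \frac{768}{5}$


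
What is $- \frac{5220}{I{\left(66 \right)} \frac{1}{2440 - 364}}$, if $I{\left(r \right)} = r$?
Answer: $- \frac{1806120}{11} \approx -1.6419 \cdot 10^{5}$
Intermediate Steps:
$- \frac{5220}{I{\left(66 \right)} \frac{1}{2440 - 364}} = - \frac{5220}{66 \frac{1}{2440 - 364}} = - \frac{5220}{66 \cdot \frac{1}{2076}} = - \frac{5220}{\frac{11}{346}} = \left(-5220\right) \frac{346}{11} = - \frac{1806120}{11}$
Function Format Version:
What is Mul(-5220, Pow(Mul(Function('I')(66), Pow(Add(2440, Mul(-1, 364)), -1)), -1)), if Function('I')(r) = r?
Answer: Rational(-1806120, 11) ≈ -1.6419e+5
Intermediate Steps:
Mul(-5220, Pow(Mul(Function('I')(66), Pow(Add(2440, Mul(-1, 364)), -1)), -1)) = Mul(-5220, Pow(Mul(66, Pow(Add(2440, Mul(-1, 364)), -1)), -1)) = Mul(-5220, Pow(Mul(66, Pow(Add(2440, -364), -1)), -1)) = Mul(-5220, Pow(Mul(66, Pow(2076, -1)), -1)) = Mul(-5220, Pow(Mul(66, Rational(1, 2076)), -1)) = Mul(-5220, Pow(Rational(11, 346), -1)) = Mul(-5220, Rational(346, 11)) = Rational(-1806120, 11)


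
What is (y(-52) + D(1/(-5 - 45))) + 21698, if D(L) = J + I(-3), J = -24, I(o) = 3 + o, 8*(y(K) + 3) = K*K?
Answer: 22009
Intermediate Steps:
y(K) = -3 + K**2/8 (y(K) = -3 + (K*K)/8 = -3 + K**2/8)
D(L) = -24 (D(L) = -24 + (3 - 3) = -24 + 0 = -24)
(y(-52) + D(1/(-5 - 45))) + 21698 = ((-3 + (1/8)*(-52)**2) - 24) + 21698 = ((-3 + (1/8)*2704) - 24) + 21698 = ((-3 + 338) - 24) + 21698 = (335 - 24) + 21698 = 311 + 21698 = 22009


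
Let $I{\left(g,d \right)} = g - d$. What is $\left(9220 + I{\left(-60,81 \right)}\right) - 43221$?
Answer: $-34142$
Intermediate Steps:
$\left(9220 + I{\left(-60,81 \right)}\right) - 43221 = \left(9220 - 141\right) - 43221 = 9079 - 43221 = -34142$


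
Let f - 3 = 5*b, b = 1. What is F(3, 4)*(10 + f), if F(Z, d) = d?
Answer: 72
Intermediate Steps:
f = 8 (f = 3 + 5*1 = 3 + 5 = 8)
F(3, 4)*(10 + f) = 4*(10 + 8) = 4*18 = 72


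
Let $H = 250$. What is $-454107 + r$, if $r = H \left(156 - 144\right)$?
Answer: $-451107$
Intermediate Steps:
$r = 3000$ ($r = 250 \left(156 - 144\right) = 250 \cdot 12 = 3000$)
$-454107 + r = -454107 + 3000 = -451107$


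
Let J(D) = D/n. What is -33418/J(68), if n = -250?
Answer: 2088625/17 ≈ 1.2286e+5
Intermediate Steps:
J(D) = -D/250 (J(D) = D/(-250) = D*(-1/250) = -D/250)
-33418/J(68) = -33418/((-1/250*68)) = -33418/(-34/125) = -33418*(-125/34) = 2088625/17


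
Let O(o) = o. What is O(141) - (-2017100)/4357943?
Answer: 616487063/4357943 ≈ 141.46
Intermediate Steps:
O(141) - (-2017100)/4357943 = 141 - (-2017100)/4357943 = 141 - 1*(-2017100/4357943) = 141 + 2017100/4357943 = 616487063/4357943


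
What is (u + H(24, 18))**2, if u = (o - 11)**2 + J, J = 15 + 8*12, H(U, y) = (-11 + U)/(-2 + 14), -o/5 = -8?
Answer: 130804969/144 ≈ 9.0837e+5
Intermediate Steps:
o = 40 (o = -5*(-8) = 40)
H(U, y) = -11/12 + U/12 (H(U, y) = (-11 + U)/12 = (-11 + U)*(1/12) = -11/12 + U/12)
J = 111 (J = 15 + 96 = 111)
u = 952 (u = (40 - 11)**2 + 111 = 29**2 + 111 = 841 + 111 = 952)
(u + H(24, 18))**2 = (952 + (-11/12 + (1/12)*24))**2 = (952 + (-11/12 + 2))**2 = (952 + 13/12)**2 = (11437/12)**2 = 130804969/144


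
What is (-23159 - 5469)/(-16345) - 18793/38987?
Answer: 808948251/637242515 ≈ 1.2695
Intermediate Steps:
(-23159 - 5469)/(-16345) - 18793/38987 = -28628*(-1/16345) - 18793*1/38987 = 28628/16345 - 18793/38987 = 808948251/637242515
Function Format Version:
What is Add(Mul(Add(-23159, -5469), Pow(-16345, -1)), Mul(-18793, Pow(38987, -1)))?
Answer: Rational(808948251, 637242515) ≈ 1.2695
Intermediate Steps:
Add(Mul(Add(-23159, -5469), Pow(-16345, -1)), Mul(-18793, Pow(38987, -1))) = Add(Mul(-28628, Rational(-1, 16345)), Mul(-18793, Rational(1, 38987))) = Add(Rational(28628, 16345), Rational(-18793, 38987)) = Rational(808948251, 637242515)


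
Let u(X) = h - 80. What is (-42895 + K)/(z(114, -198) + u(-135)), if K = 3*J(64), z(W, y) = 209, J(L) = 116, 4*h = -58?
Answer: -85094/229 ≈ -371.59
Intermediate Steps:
h = -29/2 (h = (¼)*(-58) = -29/2 ≈ -14.500)
u(X) = -189/2 (u(X) = -29/2 - 80 = -189/2)
K = 348 (K = 3*116 = 348)
(-42895 + K)/(z(114, -198) + u(-135)) = (-42895 + 348)/(209 - 189/2) = -42547/229/2 = -42547*2/229 = -85094/229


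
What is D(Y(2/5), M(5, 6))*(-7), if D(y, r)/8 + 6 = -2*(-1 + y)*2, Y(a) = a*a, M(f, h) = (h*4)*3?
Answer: 3696/25 ≈ 147.84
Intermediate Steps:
M(f, h) = 12*h (M(f, h) = (4*h)*3 = 12*h)
Y(a) = a²
D(y, r) = -16 - 32*y (D(y, r) = -48 + 8*(-2*(-1 + y)*2) = -48 + 8*((2 - 2*y)*2) = -48 + 8*(4 - 4*y) = -48 + (32 - 32*y) = -16 - 32*y)
D(Y(2/5), M(5, 6))*(-7) = (-16 - 32*(2/5)²)*(-7) = (-16 - 32*(2*(⅕))²)*(-7) = (-16 - 32*(⅖)²)*(-7) = (-16 - 32*4/25)*(-7) = (-16 - 128/25)*(-7) = -528/25*(-7) = 3696/25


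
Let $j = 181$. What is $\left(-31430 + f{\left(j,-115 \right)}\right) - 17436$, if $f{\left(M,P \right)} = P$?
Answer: $-48981$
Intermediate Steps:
$\left(-31430 + f{\left(j,-115 \right)}\right) - 17436 = \left(-31430 - 115\right) - 17436 = -31545 - 17436 = -48981$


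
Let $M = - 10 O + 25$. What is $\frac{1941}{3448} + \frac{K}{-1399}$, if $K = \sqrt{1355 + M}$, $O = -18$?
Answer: $\frac{1941}{3448} - \frac{2 \sqrt{390}}{1399} \approx 0.5347$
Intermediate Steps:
$M = 205$ ($M = \left(-10\right) \left(-18\right) + 25 = 180 + 25 = 205$)
$K = 2 \sqrt{390}$ ($K = \sqrt{1355 + 205} = \sqrt{1560} = 2 \sqrt{390} \approx 39.497$)
$\frac{1941}{3448} + \frac{K}{-1399} = \frac{1941}{3448} + \frac{2 \sqrt{390}}{-1399} = 1941 \cdot \frac{1}{3448} + 2 \sqrt{390} \left(- \frac{1}{1399}\right) = \frac{1941}{3448} - \frac{2 \sqrt{390}}{1399}$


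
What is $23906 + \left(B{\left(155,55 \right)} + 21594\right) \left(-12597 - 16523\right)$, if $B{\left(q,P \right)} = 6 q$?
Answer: $-655874974$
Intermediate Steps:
$23906 + \left(B{\left(155,55 \right)} + 21594\right) \left(-12597 - 16523\right) = 23906 + \left(6 \cdot 155 + 21594\right) \left(-12597 - 16523\right) = 23906 + \left(930 + 21594\right) \left(-29120\right) = 23906 + 22524 \left(-29120\right) = 23906 - 655898880 = -655874974$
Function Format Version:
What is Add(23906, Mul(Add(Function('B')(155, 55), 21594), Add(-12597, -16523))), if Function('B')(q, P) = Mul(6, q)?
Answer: -655874974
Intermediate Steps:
Add(23906, Mul(Add(Function('B')(155, 55), 21594), Add(-12597, -16523))) = Add(23906, Mul(Add(Mul(6, 155), 21594), Add(-12597, -16523))) = Add(23906, Mul(Add(930, 21594), -29120)) = Add(23906, Mul(22524, -29120)) = Add(23906, -655898880) = -655874974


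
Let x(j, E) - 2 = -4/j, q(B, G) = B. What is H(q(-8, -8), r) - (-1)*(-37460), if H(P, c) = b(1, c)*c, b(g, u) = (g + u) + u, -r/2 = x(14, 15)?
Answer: -1834556/49 ≈ -37440.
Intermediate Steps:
x(j, E) = 2 - 4/j
r = -24/7 (r = -2*(2 - 4/14) = -2*(2 - 4*1/14) = -2*(2 - 2/7) = -2*12/7 = -24/7 ≈ -3.4286)
b(g, u) = g + 2*u
H(P, c) = c*(1 + 2*c) (H(P, c) = (1 + 2*c)*c = c*(1 + 2*c))
H(q(-8, -8), r) - (-1)*(-37460) = -24*(1 + 2*(-24/7))/7 - (-1)*(-37460) = -24*(1 - 48/7)/7 - 1*37460 = -24/7*(-41/7) - 37460 = 984/49 - 37460 = -1834556/49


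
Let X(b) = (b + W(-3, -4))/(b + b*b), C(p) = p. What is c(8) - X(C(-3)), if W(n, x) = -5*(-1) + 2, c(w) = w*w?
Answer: 190/3 ≈ 63.333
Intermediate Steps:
c(w) = w²
W(n, x) = 7 (W(n, x) = 5 + 2 = 7)
X(b) = (7 + b)/(b + b²) (X(b) = (b + 7)/(b + b*b) = (7 + b)/(b + b²))
c(8) - X(C(-3)) = 8² - (7 - 3)/((-3)*(1 - 3)) = 64 - (-1)*4/(3*(-2)) = 64 - (-1)*(-1)*4/(3*2) = 64 - 1*⅔ = 64 - ⅔ = 190/3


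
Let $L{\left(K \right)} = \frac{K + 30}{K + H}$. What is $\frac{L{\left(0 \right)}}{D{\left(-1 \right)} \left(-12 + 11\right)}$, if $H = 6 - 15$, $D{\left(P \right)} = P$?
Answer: $- \frac{10}{3} \approx -3.3333$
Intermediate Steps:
$H = -9$ ($H = 6 - 15 = -9$)
$L{\left(K \right)} = \frac{30 + K}{-9 + K}$ ($L{\left(K \right)} = \frac{K + 30}{K - 9} = \frac{30 + K}{-9 + K}$)
$\frac{L{\left(0 \right)}}{D{\left(-1 \right)} \left(-12 + 11\right)} = \frac{\frac{1}{-9 + 0} \left(30 + 0\right)}{\left(-1\right) \left(-12 + 11\right)} = \frac{\frac{1}{-9} \cdot 30}{\left(-1\right) \left(-1\right)} = \frac{\left(- \frac{1}{9}\right) 30}{1} = \left(- \frac{10}{3}\right) 1 = - \frac{10}{3}$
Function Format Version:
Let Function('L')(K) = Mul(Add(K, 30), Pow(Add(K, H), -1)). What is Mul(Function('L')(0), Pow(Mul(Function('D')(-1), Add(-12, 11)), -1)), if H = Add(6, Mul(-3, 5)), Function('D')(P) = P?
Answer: Rational(-10, 3) ≈ -3.3333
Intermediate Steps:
H = -9 (H = Add(6, -15) = -9)
Function('L')(K) = Mul(Pow(Add(-9, K), -1), Add(30, K)) (Function('L')(K) = Mul(Add(K, 30), Pow(Add(K, -9), -1)) = Mul(Add(30, K), Pow(Add(-9, K), -1)) = Mul(Pow(Add(-9, K), -1), Add(30, K)))
Mul(Function('L')(0), Pow(Mul(Function('D')(-1), Add(-12, 11)), -1)) = Mul(Mul(Pow(Add(-9, 0), -1), Add(30, 0)), Pow(Mul(-1, Add(-12, 11)), -1)) = Mul(Mul(Pow(-9, -1), 30), Pow(Mul(-1, -1), -1)) = Mul(Mul(Rational(-1, 9), 30), Pow(1, -1)) = Mul(Rational(-10, 3), 1) = Rational(-10, 3)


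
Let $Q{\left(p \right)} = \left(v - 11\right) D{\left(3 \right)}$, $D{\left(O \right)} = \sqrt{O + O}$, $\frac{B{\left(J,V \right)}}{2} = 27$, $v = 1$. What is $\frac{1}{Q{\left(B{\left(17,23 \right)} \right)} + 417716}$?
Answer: $\frac{104429}{43621664014} + \frac{5 \sqrt{6}}{87243328028} \approx 2.3941 \cdot 10^{-6}$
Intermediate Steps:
$B{\left(J,V \right)} = 54$ ($B{\left(J,V \right)} = 2 \cdot 27 = 54$)
$D{\left(O \right)} = \sqrt{2} \sqrt{O}$ ($D{\left(O \right)} = \sqrt{2 O} = \sqrt{2} \sqrt{O}$)
$Q{\left(p \right)} = - 10 \sqrt{6}$ ($Q{\left(p \right)} = \left(1 - 11\right) \sqrt{2} \sqrt{3} = - 10 \sqrt{6}$)
$\frac{1}{Q{\left(B{\left(17,23 \right)} \right)} + 417716} = \frac{1}{- 10 \sqrt{6} + 417716} = \frac{1}{417716 - 10 \sqrt{6}}$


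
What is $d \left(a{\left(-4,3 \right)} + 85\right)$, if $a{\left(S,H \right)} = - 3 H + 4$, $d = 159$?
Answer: $12720$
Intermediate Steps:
$a{\left(S,H \right)} = 4 - 3 H$
$d \left(a{\left(-4,3 \right)} + 85\right) = 159 \left(\left(4 - 9\right) + 85\right) = 159 \left(-5 + 85\right) = 159 \cdot 80 = 12720$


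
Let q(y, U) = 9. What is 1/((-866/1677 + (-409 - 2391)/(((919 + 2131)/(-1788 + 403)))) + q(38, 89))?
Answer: 102297/130935967 ≈ 0.00078128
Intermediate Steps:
1/((-866/1677 + (-409 - 2391)/(((919 + 2131)/(-1788 + 403)))) + q(38, 89)) = 1/((-866/1677 + (-409 - 2391)/(((919 + 2131)/(-1788 + 403)))) + 9) = 1/((-866*1/1677 - 2800/(3050/(-1385))) + 9) = 1/((-866/1677 - 2800/(3050*(-1/1385))) + 9) = 1/((-866/1677 - 2800/(-610/277)) + 9) = 1/((-866/1677 - 2800*(-277/610)) + 9) = 1/((-866/1677 + 77560/61) + 9) = 1/(130015294/102297 + 9) = 1/(130935967/102297) = 102297/130935967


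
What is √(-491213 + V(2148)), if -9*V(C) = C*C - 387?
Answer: I*√1003826 ≈ 1001.9*I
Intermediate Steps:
V(C) = 43 - C²/9 (V(C) = -(C*C - 387)/9 = -(C² - 387)/9 = -(-387 + C²)/9 = 43 - C²/9)
√(-491213 + V(2148)) = √(-491213 + (43 - ⅑*2148²)) = √(-491213 + (43 - ⅑*4613904)) = √(-491213 + (43 - 512656)) = √(-491213 - 512613) = √(-1003826) = I*√1003826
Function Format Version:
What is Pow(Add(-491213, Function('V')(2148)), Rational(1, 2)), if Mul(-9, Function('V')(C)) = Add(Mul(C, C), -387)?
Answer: Mul(I, Pow(1003826, Rational(1, 2))) ≈ Mul(1001.9, I)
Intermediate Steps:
Function('V')(C) = Add(43, Mul(Rational(-1, 9), Pow(C, 2))) (Function('V')(C) = Mul(Rational(-1, 9), Add(Mul(C, C), -387)) = Mul(Rational(-1, 9), Add(Pow(C, 2), -387)) = Mul(Rational(-1, 9), Add(-387, Pow(C, 2))) = Add(43, Mul(Rational(-1, 9), Pow(C, 2))))
Pow(Add(-491213, Function('V')(2148)), Rational(1, 2)) = Pow(Add(-491213, Add(43, Mul(Rational(-1, 9), Pow(2148, 2)))), Rational(1, 2)) = Pow(Add(-491213, Add(43, Mul(Rational(-1, 9), 4613904))), Rational(1, 2)) = Pow(Add(-491213, Add(43, -512656)), Rational(1, 2)) = Pow(Add(-491213, -512613), Rational(1, 2)) = Pow(-1003826, Rational(1, 2)) = Mul(I, Pow(1003826, Rational(1, 2)))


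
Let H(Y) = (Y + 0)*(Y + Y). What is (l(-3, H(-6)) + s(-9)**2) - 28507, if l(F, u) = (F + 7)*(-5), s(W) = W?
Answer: -28446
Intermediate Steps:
H(Y) = 2*Y**2 (H(Y) = Y*(2*Y) = 2*Y**2)
l(F, u) = -35 - 5*F (l(F, u) = (7 + F)*(-5) = -35 - 5*F)
(l(-3, H(-6)) + s(-9)**2) - 28507 = ((-35 - 5*(-3)) + (-9)**2) - 28507 = ((-35 + 15) + 81) - 28507 = (-20 + 81) - 28507 = 61 - 28507 = -28446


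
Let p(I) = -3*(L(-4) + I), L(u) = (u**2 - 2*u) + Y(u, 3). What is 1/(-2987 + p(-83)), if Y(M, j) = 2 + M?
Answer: -1/2804 ≈ -0.00035663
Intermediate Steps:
L(u) = 2 + u**2 - u (L(u) = (u**2 - 2*u) + (2 + u) = 2 + u**2 - u)
p(I) = -66 - 3*I (p(I) = -3*((2 + (-4)**2 - 1*(-4)) + I) = -3*((2 + 16 + 4) + I) = -3*(22 + I) = -66 - 3*I)
1/(-2987 + p(-83)) = 1/(-2987 + (-66 - 3*(-83))) = 1/(-2987 + (-66 + 249)) = 1/(-2987 + 183) = 1/(-2804) = -1/2804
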